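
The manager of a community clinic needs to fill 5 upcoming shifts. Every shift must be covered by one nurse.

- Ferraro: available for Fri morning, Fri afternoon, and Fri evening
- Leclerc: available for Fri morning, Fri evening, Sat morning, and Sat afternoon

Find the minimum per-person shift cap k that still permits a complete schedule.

3

With 2 nurses and 5 worker-slots to fill, someone must work at least ⌈5/2⌉ = 3 shifts, so k ≥ 3.
k = 3 works: Fri morning→Ferraro, Fri afternoon→Ferraro, Fri evening→Ferraro, Sat morning→Leclerc, Sat afternoon→Leclerc.
Loads: Ferraro 3, Leclerc 2 — all ≤ 3.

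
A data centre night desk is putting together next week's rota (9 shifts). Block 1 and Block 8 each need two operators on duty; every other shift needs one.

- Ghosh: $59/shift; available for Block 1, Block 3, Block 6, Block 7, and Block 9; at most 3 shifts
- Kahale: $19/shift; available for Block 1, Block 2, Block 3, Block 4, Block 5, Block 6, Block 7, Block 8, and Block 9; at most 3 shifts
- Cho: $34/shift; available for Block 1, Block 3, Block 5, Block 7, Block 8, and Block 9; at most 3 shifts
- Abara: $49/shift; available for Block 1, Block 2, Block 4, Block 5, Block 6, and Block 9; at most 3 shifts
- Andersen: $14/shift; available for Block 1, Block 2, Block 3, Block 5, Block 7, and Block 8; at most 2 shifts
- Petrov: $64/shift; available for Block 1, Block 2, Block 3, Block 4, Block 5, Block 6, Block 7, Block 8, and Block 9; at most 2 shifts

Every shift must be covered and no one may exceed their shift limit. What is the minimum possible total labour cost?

$334

Picking the cheapest available operator for each shift independently would cost $179, but that ignores the shift limits.
An optimal schedule: Block 1→Cho+Abara, Block 2→Andersen, Block 3→Andersen, Block 4→Kahale, Block 5→Abara, Block 6→Kahale, Block 7→Cho, Block 8→Kahale+Cho, Block 9→Abara.
Total: 34 + 49 + 14 + 14 + 19 + 49 + 19 + 34 + 19 + 34 + 49 = $334.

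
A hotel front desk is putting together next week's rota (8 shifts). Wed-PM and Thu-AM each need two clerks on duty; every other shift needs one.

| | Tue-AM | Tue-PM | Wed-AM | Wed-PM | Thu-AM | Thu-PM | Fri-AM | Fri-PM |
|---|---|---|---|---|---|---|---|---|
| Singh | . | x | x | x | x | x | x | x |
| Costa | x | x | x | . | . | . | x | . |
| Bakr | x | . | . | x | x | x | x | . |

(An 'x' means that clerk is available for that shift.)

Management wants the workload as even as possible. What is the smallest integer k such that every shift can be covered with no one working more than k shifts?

4

With 3 clerks and 10 worker-slots to fill, someone must work at least ⌈10/3⌉ = 4 shifts, so k ≥ 4.
k = 4 works: Tue-AM→Costa, Tue-PM→Singh, Wed-AM→Costa, Wed-PM→Singh+Bakr, Thu-AM→Singh+Bakr, Thu-PM→Bakr, Fri-AM→Costa, Fri-PM→Singh.
Loads: Singh 4, Costa 3, Bakr 3 — all ≤ 4.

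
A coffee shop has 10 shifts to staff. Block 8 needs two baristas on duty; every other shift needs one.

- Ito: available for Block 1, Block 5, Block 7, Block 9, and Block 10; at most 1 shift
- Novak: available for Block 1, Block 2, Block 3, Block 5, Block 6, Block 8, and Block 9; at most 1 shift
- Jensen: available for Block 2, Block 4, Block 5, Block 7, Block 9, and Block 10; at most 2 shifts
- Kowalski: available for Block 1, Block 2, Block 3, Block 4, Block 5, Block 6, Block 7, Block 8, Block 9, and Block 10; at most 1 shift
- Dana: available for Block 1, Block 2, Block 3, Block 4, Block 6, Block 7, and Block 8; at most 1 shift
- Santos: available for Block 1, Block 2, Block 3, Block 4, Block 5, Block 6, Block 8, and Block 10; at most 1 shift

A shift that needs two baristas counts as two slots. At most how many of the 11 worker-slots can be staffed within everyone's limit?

Total capacity across all baristas is 1+1+2+1+1+1 = 7, and 11 slots are needed, so at most 7 can be filled.
An assignment achieving 7: Block 3→Novak, Block 4→Jensen, Block 6→Kowalski, Block 7→Ito, Block 8→Dana+Santos, Block 9→Jensen.
Loads: Ito 1/1, Novak 1/1, Jensen 2/2, Kowalski 1/1, Dana 1/1, Santos 1/1.

7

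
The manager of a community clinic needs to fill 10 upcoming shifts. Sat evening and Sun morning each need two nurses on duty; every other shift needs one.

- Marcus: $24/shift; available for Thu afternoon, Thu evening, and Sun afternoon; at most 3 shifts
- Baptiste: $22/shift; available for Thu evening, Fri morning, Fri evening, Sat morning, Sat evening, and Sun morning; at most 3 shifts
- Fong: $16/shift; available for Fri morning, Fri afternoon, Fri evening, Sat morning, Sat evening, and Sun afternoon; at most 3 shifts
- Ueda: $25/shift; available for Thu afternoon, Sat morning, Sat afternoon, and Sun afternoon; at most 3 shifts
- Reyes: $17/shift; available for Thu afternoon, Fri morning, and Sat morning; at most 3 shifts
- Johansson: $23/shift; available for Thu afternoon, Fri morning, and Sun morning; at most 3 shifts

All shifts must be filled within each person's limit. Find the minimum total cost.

$237

Fri afternoon can only be covered by Fong, so that assignment is forced.
Sat afternoon can only be covered by Ueda, so that assignment is forced.
Sat evening can only be covered by Baptiste and Fong, so that assignment is forced.
Picking the cheapest available nurse for each shift independently would cost $227, but that ignores the shift limits.
An optimal schedule: Thu afternoon→Reyes, Thu evening→Baptiste, Fri morning→Reyes, Fri afternoon→Fong, Fri evening→Fong, Sat morning→Reyes, Sat afternoon→Ueda, Sat evening→Fong+Baptiste, Sun morning→Baptiste+Johansson, Sun afternoon→Marcus.
Total: 17 + 22 + 17 + 16 + 16 + 17 + 25 + 16 + 22 + 22 + 23 + 24 = $237.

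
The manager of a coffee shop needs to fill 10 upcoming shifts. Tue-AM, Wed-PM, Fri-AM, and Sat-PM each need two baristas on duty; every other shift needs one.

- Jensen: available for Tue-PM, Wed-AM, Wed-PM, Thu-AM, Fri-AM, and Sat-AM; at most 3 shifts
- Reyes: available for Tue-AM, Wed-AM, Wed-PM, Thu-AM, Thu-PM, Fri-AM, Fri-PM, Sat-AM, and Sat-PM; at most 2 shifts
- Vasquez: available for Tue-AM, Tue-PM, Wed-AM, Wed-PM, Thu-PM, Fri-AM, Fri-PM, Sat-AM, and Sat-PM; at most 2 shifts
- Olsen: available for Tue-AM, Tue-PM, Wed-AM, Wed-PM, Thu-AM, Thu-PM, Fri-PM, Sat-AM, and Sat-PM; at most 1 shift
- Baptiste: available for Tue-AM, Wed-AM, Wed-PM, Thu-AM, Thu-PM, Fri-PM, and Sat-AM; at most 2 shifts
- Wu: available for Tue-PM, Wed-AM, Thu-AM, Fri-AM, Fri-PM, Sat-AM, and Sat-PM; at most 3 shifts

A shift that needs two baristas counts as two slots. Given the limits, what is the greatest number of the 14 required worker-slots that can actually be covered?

13

Total capacity across all baristas is 3+2+2+1+2+3 = 13, and 14 slots are needed, so at most 13 can be filled.
An assignment achieving 13: Tue-AM→Reyes+Vasquez, Tue-PM→Jensen, Wed-AM→Wu, Wed-PM→Jensen+Baptiste, Thu-AM→Baptiste, Thu-PM→Reyes, Fri-AM→Jensen+Vasquez, Fri-PM→Wu, Sat-PM→Olsen+Wu.
Loads: Jensen 3/3, Reyes 2/2, Vasquez 2/2, Olsen 1/1, Baptiste 2/2, Wu 3/3.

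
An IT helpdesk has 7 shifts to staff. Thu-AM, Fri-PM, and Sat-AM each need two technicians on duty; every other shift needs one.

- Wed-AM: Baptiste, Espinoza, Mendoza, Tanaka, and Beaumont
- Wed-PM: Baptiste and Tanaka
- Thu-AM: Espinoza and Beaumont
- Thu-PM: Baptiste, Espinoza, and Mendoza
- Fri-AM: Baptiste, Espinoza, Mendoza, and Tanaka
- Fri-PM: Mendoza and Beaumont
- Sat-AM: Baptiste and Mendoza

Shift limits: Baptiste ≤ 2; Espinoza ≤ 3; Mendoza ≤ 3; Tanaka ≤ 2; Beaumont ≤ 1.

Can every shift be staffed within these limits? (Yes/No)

No

Total capacity is 11 and 10 slots are needed, so capacity alone doesn't rule it out.
Shifts {Thu-AM, Fri-PM} need 4 worker-slots in total, but the technicians available for any of those shifts (Espinoza, Mendoza, and Beaumont) can supply at most 3 among them. So no valid schedule exists.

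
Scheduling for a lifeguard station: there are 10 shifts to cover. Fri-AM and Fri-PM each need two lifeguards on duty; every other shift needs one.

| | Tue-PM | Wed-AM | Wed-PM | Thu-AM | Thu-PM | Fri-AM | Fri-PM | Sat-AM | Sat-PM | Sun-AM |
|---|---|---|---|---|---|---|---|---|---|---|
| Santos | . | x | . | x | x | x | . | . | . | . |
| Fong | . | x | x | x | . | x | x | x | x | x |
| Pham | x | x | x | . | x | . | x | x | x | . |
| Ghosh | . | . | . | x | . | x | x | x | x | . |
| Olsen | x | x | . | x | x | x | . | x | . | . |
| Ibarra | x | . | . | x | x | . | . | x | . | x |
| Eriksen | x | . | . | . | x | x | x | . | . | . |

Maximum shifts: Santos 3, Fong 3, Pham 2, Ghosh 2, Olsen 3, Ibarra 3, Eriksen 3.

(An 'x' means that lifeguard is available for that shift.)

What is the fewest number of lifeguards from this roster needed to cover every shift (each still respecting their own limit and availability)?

12 slots to fill and no one can take more than 3, so at least ⌈12/3⌉ = 4 lifeguards are needed.
Santos, Fong, Ibarra, and Eriksen alone can cover everything: Tue-PM→Ibarra, Wed-AM→Santos, Wed-PM→Fong, Thu-AM→Santos, Thu-PM→Eriksen, Fri-AM→Santos+Eriksen, Fri-PM→Fong+Eriksen, Sat-AM→Ibarra, Sat-PM→Fong, Sun-AM→Ibarra.

4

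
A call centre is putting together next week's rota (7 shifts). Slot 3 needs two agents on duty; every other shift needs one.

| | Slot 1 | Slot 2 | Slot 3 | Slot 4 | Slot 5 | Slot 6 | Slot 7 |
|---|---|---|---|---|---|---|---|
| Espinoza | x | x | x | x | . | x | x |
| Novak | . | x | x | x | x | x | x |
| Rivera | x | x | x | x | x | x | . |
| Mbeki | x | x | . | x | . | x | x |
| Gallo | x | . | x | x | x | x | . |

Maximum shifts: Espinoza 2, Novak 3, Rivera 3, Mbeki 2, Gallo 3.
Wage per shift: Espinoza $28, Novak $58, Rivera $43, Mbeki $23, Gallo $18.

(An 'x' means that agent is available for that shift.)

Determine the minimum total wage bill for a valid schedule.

Picking the cheapest available agent for each shift independently would cost $164, but that ignores the shift limits.
An optimal schedule: Slot 1→Gallo, Slot 2→Mbeki, Slot 3→Espinoza+Rivera, Slot 4→Gallo, Slot 5→Gallo, Slot 6→Espinoza, Slot 7→Mbeki.
Total: 18 + 23 + 28 + 43 + 18 + 18 + 28 + 23 = $199.

$199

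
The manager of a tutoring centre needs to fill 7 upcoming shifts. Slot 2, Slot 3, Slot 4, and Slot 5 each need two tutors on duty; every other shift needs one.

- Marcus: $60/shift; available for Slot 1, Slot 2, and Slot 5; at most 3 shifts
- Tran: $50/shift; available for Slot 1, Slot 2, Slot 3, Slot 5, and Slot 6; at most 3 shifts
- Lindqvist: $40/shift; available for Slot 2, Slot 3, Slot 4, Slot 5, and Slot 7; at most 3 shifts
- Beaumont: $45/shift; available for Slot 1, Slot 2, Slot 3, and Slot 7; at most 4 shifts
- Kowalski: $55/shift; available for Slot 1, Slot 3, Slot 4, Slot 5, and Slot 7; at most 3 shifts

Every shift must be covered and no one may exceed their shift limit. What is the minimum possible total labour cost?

$505

Slot 4 can only be covered by Lindqvist and Kowalski, so that assignment is forced.
Slot 6 can only be covered by Tran, so that assignment is forced.
Picking the cheapest available tutor for each shift independently would cost $490, but that ignores the shift limits.
An optimal schedule: Slot 1→Beaumont, Slot 2→Lindqvist+Beaumont, Slot 3→Beaumont+Tran, Slot 4→Lindqvist+Kowalski, Slot 5→Lindqvist+Tran, Slot 6→Tran, Slot 7→Beaumont.
Total: 45 + 40 + 45 + 45 + 50 + 40 + 55 + 40 + 50 + 50 + 45 = $505.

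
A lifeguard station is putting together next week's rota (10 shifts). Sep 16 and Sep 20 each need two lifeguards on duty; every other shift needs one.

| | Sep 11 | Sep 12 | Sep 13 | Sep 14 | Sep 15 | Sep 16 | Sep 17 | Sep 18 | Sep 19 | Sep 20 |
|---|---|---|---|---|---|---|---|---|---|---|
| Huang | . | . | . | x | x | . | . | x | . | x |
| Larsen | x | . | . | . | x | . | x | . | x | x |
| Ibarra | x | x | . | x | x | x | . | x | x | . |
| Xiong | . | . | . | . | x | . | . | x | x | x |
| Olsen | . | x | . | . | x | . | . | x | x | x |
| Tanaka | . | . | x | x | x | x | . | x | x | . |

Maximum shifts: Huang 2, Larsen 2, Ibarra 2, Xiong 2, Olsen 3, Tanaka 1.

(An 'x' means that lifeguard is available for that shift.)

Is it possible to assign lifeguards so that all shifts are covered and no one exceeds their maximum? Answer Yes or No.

Total capacity is 12 and 12 slots are needed, so capacity alone doesn't rule it out.
Shifts {Sep 13, Sep 16} need 3 worker-slots in total, but the lifeguards available for any of those shifts (Ibarra and Tanaka) can supply at most 2 among them. So no valid schedule exists.

No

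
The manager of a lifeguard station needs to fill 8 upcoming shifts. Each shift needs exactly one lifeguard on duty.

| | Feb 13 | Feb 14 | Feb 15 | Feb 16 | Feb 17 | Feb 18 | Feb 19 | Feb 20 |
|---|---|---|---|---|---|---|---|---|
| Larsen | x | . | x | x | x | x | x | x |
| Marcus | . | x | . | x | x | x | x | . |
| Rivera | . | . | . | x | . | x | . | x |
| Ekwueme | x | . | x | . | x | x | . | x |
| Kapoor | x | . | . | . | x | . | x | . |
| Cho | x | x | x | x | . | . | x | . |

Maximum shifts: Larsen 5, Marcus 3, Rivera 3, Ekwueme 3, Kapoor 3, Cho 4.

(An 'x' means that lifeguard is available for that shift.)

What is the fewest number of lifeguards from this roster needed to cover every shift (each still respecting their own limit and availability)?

2

8 slots to fill and no one can take more than 5, so at least ⌈8/5⌉ = 2 lifeguards are needed.
Larsen and Marcus alone can cover everything: Feb 13→Larsen, Feb 14→Marcus, Feb 15→Larsen, Feb 16→Larsen, Feb 17→Larsen, Feb 18→Marcus, Feb 19→Marcus, Feb 20→Larsen.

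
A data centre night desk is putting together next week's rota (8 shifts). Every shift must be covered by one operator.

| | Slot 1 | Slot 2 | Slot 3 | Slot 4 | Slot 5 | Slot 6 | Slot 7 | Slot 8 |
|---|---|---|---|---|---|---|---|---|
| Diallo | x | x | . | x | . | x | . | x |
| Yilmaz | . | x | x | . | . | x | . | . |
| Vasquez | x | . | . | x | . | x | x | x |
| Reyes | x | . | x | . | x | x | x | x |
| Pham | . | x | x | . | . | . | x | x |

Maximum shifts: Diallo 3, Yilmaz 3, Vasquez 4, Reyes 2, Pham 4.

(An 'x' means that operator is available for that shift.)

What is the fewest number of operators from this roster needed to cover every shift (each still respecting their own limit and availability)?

3

8 slots to fill and no one can take more than 4, so at least ⌈8/4⌉ = 2 operators are needed.
No set of 2 operators can cover every shift (each such set leaves at least one shift with no one available or exceeds a cap).
Diallo, Yilmaz, and Reyes alone can cover everything: Slot 1→Diallo, Slot 2→Yilmaz, Slot 3→Yilmaz, Slot 4→Diallo, Slot 5→Reyes, Slot 6→Yilmaz, Slot 7→Reyes, Slot 8→Diallo.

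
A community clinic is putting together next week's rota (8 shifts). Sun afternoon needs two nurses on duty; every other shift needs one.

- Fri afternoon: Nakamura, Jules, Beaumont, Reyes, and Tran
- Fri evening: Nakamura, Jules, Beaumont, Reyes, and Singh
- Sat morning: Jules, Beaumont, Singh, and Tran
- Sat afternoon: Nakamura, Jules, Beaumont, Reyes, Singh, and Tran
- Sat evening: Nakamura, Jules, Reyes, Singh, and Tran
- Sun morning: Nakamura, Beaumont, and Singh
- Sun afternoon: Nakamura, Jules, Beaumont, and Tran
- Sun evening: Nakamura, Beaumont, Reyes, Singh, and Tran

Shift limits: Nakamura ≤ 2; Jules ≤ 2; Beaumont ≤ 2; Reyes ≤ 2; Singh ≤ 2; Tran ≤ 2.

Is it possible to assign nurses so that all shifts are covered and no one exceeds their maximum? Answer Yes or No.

One valid schedule: Fri afternoon→Nakamura, Fri evening→Jules, Sat morning→Jules, Sat afternoon→Reyes, Sat evening→Reyes, Sun morning→Nakamura, Sun afternoon→Beaumont+Tran, Sun evening→Beaumont.
Loads: Nakamura 2/2, Jules 2/2, Beaumont 2/2, Reyes 2/2, Singh 0/2, Tran 1/2 — all within limits.

Yes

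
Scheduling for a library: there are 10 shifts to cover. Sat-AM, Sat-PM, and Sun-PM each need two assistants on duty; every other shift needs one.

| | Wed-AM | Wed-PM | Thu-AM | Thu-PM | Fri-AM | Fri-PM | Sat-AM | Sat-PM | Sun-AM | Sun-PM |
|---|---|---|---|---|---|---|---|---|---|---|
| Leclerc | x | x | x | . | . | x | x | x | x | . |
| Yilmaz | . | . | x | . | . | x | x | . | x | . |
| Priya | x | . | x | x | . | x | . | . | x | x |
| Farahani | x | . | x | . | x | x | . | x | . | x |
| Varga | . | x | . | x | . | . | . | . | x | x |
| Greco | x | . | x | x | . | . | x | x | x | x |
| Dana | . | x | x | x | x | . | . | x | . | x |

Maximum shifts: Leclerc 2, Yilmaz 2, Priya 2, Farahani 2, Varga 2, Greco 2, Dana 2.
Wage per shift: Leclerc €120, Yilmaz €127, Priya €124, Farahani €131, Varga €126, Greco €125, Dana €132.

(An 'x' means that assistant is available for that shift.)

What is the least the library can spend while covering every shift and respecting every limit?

Picking the cheapest available assistant for each shift independently would cost €1594, but that ignores the shift limits.
An optimal schedule: Wed-AM→Priya, Wed-PM→Leclerc, Thu-AM→Farahani, Thu-PM→Priya, Fri-AM→Farahani, Fri-PM→Yilmaz, Sat-AM→Leclerc+Yilmaz, Sat-PM→Greco+Dana, Sun-AM→Varga, Sun-PM→Varga+Greco.
Total: 124 + 120 + 131 + 124 + 131 + 127 + 120 + 127 + 125 + 132 + 126 + 126 + 125 = €1638.

€1638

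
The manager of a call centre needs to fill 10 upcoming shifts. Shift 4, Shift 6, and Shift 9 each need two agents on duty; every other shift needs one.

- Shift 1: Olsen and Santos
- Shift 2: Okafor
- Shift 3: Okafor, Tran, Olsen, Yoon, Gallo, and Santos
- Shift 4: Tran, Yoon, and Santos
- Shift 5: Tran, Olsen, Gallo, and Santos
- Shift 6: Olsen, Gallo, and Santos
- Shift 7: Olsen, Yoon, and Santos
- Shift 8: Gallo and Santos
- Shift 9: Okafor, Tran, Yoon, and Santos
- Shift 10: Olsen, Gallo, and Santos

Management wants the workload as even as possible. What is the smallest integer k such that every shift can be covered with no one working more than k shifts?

3

With 6 agents and 13 worker-slots to fill, someone must work at least ⌈13/6⌉ = 3 shifts, so k ≥ 3.
k = 3 works: Shift 1→Olsen, Shift 2→Okafor, Shift 3→Okafor, Shift 4→Tran+Yoon, Shift 5→Tran, Shift 6→Olsen+Gallo, Shift 7→Olsen, Shift 8→Gallo, Shift 9→Okafor+Tran, Shift 10→Gallo.
Loads: Okafor 3, Tran 3, Olsen 3, Yoon 1, Gallo 3, Santos 0 — all ≤ 3.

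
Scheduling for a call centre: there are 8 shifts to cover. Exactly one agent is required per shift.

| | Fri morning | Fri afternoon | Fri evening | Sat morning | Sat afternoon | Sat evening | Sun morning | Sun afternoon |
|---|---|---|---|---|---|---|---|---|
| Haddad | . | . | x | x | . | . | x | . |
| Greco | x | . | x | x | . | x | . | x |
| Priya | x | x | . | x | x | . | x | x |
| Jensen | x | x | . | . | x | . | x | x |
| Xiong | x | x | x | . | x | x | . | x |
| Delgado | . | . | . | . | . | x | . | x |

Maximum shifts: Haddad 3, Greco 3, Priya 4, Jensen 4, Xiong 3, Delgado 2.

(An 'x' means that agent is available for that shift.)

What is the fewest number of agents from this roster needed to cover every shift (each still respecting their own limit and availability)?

3

8 slots to fill and no one can take more than 4, so at least ⌈8/4⌉ = 2 agents are needed.
No set of 2 agents can cover every shift (each such set leaves at least one shift with no one available or exceeds a cap).
Haddad, Greco, and Priya alone can cover everything: Fri morning→Greco, Fri afternoon→Priya, Fri evening→Haddad, Sat morning→Haddad, Sat afternoon→Priya, Sat evening→Greco, Sun morning→Haddad, Sun afternoon→Greco.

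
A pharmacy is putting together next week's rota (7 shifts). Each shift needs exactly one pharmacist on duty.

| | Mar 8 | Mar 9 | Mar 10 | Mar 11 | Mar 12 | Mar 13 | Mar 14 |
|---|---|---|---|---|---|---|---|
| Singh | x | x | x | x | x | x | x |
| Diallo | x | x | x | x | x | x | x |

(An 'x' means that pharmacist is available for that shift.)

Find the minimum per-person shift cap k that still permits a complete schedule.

4

With 2 pharmacists and 7 worker-slots to fill, someone must work at least ⌈7/2⌉ = 4 shifts, so k ≥ 4.
k = 4 works: Mar 8→Singh, Mar 9→Singh, Mar 10→Singh, Mar 11→Singh, Mar 12→Diallo, Mar 13→Diallo, Mar 14→Diallo.
Loads: Singh 4, Diallo 3 — all ≤ 4.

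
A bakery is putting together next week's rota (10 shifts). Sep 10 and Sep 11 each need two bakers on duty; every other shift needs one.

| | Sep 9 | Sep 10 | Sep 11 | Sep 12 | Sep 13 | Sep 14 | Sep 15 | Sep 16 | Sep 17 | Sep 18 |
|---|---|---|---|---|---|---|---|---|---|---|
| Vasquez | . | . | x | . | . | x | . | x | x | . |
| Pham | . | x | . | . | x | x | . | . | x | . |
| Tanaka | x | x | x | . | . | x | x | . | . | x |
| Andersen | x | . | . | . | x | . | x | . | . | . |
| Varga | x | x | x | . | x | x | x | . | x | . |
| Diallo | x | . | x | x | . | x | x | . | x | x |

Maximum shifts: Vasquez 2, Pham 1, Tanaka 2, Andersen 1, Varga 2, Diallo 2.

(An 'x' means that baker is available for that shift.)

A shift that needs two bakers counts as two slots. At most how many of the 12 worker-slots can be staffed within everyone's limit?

10

Total capacity across all bakers is 2+1+2+1+2+2 = 10, and 12 slots are needed, so at most 10 can be filled.
An assignment achieving 10: Sep 9→Varga, Sep 10→Pham+Tanaka, Sep 11→Vasquez+Varga, Sep 12→Diallo, Sep 13→Andersen, Sep 15→Diallo, Sep 16→Vasquez, Sep 18→Tanaka.
Loads: Vasquez 2/2, Pham 1/1, Tanaka 2/2, Andersen 1/1, Varga 2/2, Diallo 2/2.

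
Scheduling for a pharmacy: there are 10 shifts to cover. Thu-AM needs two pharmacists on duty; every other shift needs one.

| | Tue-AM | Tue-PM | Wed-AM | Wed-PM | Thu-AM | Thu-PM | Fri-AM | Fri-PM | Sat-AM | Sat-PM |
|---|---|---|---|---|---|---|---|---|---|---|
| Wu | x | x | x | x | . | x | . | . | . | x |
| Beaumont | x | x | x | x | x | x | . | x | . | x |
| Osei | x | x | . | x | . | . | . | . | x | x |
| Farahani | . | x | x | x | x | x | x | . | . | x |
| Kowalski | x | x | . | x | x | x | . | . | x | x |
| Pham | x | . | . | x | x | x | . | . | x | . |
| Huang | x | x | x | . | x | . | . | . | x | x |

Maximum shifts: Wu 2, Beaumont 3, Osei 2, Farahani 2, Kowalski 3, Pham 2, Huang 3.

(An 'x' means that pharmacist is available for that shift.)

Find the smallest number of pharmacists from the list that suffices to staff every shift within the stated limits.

4

11 slots to fill and no one can take more than 3, so at least ⌈11/3⌉ = 4 pharmacists are needed.
Beaumont, Farahani, Kowalski, and Huang alone can cover everything: Tue-AM→Beaumont, Tue-PM→Huang, Wed-AM→Beaumont, Wed-PM→Farahani, Thu-AM→Kowalski+Huang, Thu-PM→Kowalski, Fri-AM→Farahani, Fri-PM→Beaumont, Sat-AM→Kowalski, Sat-PM→Huang.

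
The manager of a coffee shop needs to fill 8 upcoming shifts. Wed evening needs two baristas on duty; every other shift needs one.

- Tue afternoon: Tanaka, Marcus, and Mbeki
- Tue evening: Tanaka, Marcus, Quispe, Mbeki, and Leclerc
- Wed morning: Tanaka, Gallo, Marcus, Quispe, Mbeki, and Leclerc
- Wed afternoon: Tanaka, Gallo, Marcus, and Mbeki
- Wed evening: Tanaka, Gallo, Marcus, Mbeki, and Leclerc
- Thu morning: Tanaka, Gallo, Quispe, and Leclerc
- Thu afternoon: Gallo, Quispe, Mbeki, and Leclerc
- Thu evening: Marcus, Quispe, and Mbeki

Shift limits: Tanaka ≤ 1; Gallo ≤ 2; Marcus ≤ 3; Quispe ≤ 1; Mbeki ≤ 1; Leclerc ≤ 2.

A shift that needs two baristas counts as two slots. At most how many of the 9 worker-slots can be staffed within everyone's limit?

Total capacity across all baristas is 1+2+3+1+1+2 = 10, and 9 slots are needed, so at most 9 can be filled.
An assignment achieving 9: Tue afternoon→Tanaka, Tue evening→Marcus, Wed morning→Leclerc, Wed afternoon→Gallo, Wed evening→Marcus+Mbeki, Thu morning→Gallo, Thu afternoon→Quispe, Thu evening→Marcus.
Loads: Tanaka 1/1, Gallo 2/2, Marcus 3/3, Quispe 1/1, Mbeki 1/1, Leclerc 1/2.

9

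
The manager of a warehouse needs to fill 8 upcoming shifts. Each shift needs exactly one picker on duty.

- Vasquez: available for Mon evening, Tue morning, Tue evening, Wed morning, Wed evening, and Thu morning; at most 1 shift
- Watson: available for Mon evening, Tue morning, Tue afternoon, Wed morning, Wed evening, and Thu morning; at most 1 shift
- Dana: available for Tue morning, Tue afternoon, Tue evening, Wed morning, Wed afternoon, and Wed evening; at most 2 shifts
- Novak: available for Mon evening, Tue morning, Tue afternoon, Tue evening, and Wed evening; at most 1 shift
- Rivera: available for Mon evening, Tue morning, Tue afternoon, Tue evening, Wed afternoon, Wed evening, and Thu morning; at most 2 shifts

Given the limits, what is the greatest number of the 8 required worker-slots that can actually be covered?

Total capacity across all pickers is 1+1+2+1+2 = 7, and 8 slots are needed, so at most 7 can be filled.
An assignment achieving 7: Mon evening→Novak, Tue morning→Rivera, Tue afternoon→Dana, Tue evening→Rivera, Wed morning→Vasquez, Wed afternoon→Dana, Thu morning→Watson.
Loads: Vasquez 1/1, Watson 1/1, Dana 2/2, Novak 1/1, Rivera 2/2.

7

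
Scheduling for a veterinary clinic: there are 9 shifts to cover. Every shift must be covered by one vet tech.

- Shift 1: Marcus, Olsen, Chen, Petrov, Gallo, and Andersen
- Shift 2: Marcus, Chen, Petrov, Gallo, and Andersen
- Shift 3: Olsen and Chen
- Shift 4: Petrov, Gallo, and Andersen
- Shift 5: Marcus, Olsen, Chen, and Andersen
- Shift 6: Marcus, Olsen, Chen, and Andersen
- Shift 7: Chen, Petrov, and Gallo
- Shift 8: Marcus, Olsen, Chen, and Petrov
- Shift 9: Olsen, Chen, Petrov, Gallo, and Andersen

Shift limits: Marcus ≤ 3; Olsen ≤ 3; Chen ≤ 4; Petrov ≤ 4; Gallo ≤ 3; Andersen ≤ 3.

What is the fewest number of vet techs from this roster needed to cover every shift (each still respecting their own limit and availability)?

9 slots to fill and no one can take more than 4, so at least ⌈9/4⌉ = 3 vet techs are needed.
Marcus, Olsen, and Petrov alone can cover everything: Shift 1→Olsen, Shift 2→Marcus, Shift 3→Olsen, Shift 4→Petrov, Shift 5→Marcus, Shift 6→Marcus, Shift 7→Petrov, Shift 8→Petrov, Shift 9→Olsen.

3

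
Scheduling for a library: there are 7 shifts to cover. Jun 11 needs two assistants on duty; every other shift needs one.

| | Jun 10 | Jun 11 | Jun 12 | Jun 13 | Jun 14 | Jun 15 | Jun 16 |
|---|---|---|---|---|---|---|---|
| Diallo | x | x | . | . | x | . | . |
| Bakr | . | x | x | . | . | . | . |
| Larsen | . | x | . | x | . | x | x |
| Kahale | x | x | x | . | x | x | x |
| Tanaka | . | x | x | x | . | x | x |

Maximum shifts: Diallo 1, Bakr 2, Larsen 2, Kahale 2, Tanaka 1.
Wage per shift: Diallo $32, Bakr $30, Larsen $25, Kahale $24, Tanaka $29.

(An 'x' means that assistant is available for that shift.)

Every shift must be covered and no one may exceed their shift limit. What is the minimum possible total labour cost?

$219

Picking the cheapest available assistant for each shift independently would cost $194, but that ignores the shift limits.
An optimal schedule: Jun 10→Diallo, Jun 11→Bakr+Tanaka, Jun 12→Bakr, Jun 13→Larsen, Jun 14→Kahale, Jun 15→Larsen, Jun 16→Kahale.
Total: 32 + 30 + 29 + 30 + 25 + 24 + 25 + 24 = $219.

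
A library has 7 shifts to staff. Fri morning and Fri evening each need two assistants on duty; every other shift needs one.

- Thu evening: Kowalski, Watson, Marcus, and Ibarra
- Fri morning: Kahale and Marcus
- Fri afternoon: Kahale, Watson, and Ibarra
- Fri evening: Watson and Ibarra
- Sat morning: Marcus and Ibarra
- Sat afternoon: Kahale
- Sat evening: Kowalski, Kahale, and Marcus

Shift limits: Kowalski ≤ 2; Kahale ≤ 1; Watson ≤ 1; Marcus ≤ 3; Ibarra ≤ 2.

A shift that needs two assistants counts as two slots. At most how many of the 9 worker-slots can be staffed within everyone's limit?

Total capacity across all assistants is 2+1+1+3+2 = 9, and 9 slots are needed, so at most 9 can be filled.
Shifts {Fri morning, Sat afternoon} need 3 slots but only Kahale and Marcus are available for them, supplying at most 2 — so at least 1 slot must go unfilled.
An assignment achieving 8: Thu evening→Kowalski, Fri morning→Marcus, Fri afternoon→Ibarra, Fri evening→Watson+Ibarra, Sat morning→Marcus, Sat afternoon→Kahale, Sat evening→Kowalski.
Loads: Kowalski 2/2, Kahale 1/1, Watson 1/1, Marcus 2/3, Ibarra 2/2.

8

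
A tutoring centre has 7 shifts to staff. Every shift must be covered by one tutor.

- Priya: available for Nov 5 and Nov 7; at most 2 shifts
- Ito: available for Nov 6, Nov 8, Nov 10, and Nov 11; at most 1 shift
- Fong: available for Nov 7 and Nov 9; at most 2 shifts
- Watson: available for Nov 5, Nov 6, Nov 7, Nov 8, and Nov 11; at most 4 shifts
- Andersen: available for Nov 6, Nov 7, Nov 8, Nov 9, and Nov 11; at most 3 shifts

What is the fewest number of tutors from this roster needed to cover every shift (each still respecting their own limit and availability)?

3

7 slots to fill and no one can take more than 4, so at least ⌈7/4⌉ = 2 tutors are needed.
Shifts {Nov 5, Nov 9, Nov 10} need 3 slots, but among the tutors available for them (Priya, Ito, Fong, Watson, and Andersen) any 2 together supply at most 2. So 2 tutors are not enough.
Ito, Fong, and Watson alone can cover everything: Nov 5→Watson, Nov 6→Watson, Nov 7→Fong, Nov 8→Watson, Nov 9→Fong, Nov 10→Ito, Nov 11→Watson.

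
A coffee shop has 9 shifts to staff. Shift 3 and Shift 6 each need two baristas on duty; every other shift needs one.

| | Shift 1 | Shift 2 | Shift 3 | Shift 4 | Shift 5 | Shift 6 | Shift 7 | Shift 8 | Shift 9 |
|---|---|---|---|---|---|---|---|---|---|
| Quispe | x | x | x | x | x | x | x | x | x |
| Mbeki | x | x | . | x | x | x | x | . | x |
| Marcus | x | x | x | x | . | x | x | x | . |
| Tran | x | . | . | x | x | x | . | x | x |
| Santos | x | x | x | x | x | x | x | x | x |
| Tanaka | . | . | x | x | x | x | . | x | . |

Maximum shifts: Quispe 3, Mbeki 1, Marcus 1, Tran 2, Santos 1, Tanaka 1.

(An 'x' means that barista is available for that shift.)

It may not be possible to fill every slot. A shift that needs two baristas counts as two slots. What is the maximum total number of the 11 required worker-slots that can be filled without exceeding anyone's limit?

Total capacity across all baristas is 3+1+1+2+1+1 = 9, and 11 slots are needed, so at most 9 can be filled.
An assignment achieving 9: Shift 1→Tran, Shift 2→Quispe, Shift 3→Quispe+Marcus, Shift 4→Tanaka, Shift 5→Tran, Shift 7→Quispe, Shift 8→Santos, Shift 9→Mbeki.
Loads: Quispe 3/3, Mbeki 1/1, Marcus 1/1, Tran 2/2, Santos 1/1, Tanaka 1/1.

9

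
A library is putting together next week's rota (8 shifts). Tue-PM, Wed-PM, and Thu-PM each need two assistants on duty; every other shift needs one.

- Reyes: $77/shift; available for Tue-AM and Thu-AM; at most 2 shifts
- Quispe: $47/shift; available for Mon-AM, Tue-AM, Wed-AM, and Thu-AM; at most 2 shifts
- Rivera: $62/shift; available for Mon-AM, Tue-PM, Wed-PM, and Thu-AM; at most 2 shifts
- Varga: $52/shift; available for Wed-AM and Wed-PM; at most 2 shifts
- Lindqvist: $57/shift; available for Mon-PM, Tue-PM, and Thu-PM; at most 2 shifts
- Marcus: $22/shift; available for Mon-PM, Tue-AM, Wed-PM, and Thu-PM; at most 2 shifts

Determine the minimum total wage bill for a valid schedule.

$557

Tue-PM can only be covered by Rivera and Lindqvist, so that assignment is forced.
Thu-PM can only be covered by Lindqvist and Marcus, so that assignment is forced.
Picking the cheapest available assistant for each shift independently would cost $457, but that ignores the shift limits.
An optimal schedule: Mon-AM→Quispe, Mon-PM→Marcus, Tue-AM→Quispe, Tue-PM→Lindqvist+Rivera, Wed-AM→Varga, Wed-PM→Varga+Rivera, Thu-AM→Reyes, Thu-PM→Marcus+Lindqvist.
Total: 47 + 22 + 47 + 57 + 62 + 52 + 52 + 62 + 77 + 22 + 57 = $557.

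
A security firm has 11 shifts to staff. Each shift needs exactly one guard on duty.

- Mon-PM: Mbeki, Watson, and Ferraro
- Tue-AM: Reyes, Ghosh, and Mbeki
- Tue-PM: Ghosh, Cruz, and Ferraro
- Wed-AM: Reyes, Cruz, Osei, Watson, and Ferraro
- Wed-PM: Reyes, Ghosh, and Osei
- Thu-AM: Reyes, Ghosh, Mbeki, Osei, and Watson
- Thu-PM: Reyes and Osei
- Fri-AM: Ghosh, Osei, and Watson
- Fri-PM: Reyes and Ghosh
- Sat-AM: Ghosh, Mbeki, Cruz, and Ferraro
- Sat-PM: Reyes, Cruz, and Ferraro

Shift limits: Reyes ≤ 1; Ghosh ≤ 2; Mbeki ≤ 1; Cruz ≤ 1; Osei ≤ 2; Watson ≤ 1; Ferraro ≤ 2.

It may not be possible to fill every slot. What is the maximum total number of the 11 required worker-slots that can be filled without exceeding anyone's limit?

Total capacity across all guards is 1+2+1+1+2+1+2 = 10, and 11 slots are needed, so at most 10 can be filled.
An assignment achieving 10: Mon-PM→Mbeki, Tue-AM→Ghosh, Tue-PM→Cruz, Wed-AM→Watson, Wed-PM→Osei, Thu-PM→Reyes, Fri-AM→Osei, Fri-PM→Ghosh, Sat-AM→Ferraro, Sat-PM→Ferraro.
Loads: Reyes 1/1, Ghosh 2/2, Mbeki 1/1, Cruz 1/1, Osei 2/2, Watson 1/1, Ferraro 2/2.

10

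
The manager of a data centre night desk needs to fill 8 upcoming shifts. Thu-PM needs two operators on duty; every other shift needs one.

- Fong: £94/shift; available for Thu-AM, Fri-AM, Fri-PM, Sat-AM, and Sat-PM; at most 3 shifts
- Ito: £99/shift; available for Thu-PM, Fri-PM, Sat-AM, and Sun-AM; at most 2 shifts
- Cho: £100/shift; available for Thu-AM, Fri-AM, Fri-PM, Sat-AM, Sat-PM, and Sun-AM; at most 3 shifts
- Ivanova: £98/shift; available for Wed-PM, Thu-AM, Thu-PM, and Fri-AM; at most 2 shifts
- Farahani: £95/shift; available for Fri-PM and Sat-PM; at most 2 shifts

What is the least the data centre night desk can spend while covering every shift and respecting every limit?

£866

Wed-PM can only be covered by Ivanova, so that assignment is forced.
Thu-PM can only be covered by Ito and Ivanova, so that assignment is forced.
Picking the cheapest available operator for each shift independently would cost £864, but that ignores the shift limits.
An optimal schedule: Wed-PM→Ivanova, Thu-AM→Fong, Thu-PM→Ivanova+Ito, Fri-AM→Fong, Fri-PM→Farahani, Sat-AM→Fong, Sat-PM→Farahani, Sun-AM→Ito.
Total: 98 + 94 + 98 + 99 + 94 + 95 + 94 + 95 + 99 = £866.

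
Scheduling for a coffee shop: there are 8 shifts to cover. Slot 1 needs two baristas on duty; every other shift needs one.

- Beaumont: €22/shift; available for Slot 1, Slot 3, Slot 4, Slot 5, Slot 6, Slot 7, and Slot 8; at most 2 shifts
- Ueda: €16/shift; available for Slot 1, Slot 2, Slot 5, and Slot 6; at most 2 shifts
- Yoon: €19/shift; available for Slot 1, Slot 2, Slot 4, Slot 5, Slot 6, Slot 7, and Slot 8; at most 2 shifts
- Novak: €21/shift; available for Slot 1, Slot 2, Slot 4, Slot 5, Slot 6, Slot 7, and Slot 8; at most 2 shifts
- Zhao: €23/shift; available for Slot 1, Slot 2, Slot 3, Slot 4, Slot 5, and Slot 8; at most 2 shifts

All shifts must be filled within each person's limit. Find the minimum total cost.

€179

Picking the cheapest available barista for each shift independently would cost €162, but that ignores the shift limits.
An optimal schedule: Slot 1→Novak+Zhao, Slot 2→Ueda, Slot 3→Beaumont, Slot 4→Yoon, Slot 5→Novak, Slot 6→Ueda, Slot 7→Beaumont, Slot 8→Yoon.
Total: 21 + 23 + 16 + 22 + 19 + 21 + 16 + 22 + 19 = €179.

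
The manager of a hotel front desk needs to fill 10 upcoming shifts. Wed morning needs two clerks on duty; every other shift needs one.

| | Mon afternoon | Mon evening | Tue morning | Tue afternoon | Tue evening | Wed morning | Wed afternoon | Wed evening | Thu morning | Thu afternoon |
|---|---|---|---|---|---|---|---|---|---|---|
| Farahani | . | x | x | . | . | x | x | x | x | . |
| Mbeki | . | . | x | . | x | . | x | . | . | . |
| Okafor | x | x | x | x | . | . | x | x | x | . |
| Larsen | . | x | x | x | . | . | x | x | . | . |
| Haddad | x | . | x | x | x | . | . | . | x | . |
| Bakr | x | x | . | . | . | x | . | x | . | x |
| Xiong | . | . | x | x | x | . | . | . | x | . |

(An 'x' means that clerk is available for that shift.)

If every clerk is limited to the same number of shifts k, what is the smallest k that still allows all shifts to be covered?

2

With 7 clerks and 11 worker-slots to fill, someone must work at least ⌈11/7⌉ = 2 shifts, so k ≥ 2.
k = 2 works: Mon afternoon→Okafor, Mon evening→Farahani, Tue morning→Larsen, Tue afternoon→Okafor, Tue evening→Mbeki, Wed morning→Farahani+Bakr, Wed afternoon→Mbeki, Wed evening→Larsen, Thu morning→Haddad, Thu afternoon→Bakr.
Loads: Farahani 2, Mbeki 2, Okafor 2, Larsen 2, Haddad 1, Bakr 2, Xiong 0 — all ≤ 2.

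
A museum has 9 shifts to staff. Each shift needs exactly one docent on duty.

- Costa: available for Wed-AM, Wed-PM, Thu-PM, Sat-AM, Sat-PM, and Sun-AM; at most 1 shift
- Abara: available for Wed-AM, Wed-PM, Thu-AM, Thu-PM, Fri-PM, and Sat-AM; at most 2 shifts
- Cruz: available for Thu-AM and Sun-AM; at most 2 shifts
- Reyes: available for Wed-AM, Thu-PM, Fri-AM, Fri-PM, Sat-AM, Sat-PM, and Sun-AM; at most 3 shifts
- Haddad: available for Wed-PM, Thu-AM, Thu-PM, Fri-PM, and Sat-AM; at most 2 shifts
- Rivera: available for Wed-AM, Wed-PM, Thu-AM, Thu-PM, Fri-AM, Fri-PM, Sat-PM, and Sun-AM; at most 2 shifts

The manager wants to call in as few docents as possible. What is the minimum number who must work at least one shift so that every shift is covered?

9 slots to fill and no one can take more than 3, so at least ⌈9/3⌉ = 3 docents are needed.
Any 3 docents together have capacity at most 3+2+2 = 7 < 9 slots, so 3 can never suffice.
Abara, Cruz, Reyes, and Haddad alone can cover everything: Wed-AM→Abara, Wed-PM→Abara, Thu-AM→Cruz, Thu-PM→Reyes, Fri-AM→Reyes, Fri-PM→Haddad, Sat-AM→Haddad, Sat-PM→Reyes, Sun-AM→Cruz.

4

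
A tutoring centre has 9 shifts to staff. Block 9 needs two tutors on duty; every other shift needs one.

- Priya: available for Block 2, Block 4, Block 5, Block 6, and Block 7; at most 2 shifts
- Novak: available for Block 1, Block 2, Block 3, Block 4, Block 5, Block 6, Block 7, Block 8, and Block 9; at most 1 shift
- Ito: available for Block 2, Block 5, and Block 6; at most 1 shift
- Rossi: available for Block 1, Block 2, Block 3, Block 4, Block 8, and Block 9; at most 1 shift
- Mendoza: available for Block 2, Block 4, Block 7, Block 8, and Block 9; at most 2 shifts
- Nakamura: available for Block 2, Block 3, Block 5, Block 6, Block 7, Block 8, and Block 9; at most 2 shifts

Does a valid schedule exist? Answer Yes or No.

Total capacity is 2+1+1+1+2+2 = 9 but 10 worker-slots are needed — infeasible.

No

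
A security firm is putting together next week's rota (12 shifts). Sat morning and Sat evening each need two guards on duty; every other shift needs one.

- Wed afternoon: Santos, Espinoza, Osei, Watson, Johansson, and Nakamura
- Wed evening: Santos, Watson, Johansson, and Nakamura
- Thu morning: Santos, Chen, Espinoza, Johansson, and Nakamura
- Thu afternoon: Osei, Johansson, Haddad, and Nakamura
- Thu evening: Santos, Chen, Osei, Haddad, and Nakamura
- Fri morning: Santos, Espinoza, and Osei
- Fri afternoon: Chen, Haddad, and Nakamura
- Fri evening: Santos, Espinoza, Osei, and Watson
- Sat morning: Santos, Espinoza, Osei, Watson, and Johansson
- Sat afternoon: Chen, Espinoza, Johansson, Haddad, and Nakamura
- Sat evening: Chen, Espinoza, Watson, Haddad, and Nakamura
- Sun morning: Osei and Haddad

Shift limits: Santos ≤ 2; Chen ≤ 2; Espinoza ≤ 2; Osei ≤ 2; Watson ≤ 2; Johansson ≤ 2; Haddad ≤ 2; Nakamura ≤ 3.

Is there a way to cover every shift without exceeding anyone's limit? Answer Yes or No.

Yes

One valid schedule: Wed afternoon→Watson, Wed evening→Santos, Thu morning→Chen, Thu afternoon→Osei, Thu evening→Haddad, Fri morning→Santos, Fri afternoon→Chen, Fri evening→Espinoza, Sat morning→Watson+Johansson, Sat afternoon→Espinoza, Sat evening→Haddad+Nakamura, Sun morning→Osei.
Loads: Santos 2/2, Chen 2/2, Espinoza 2/2, Osei 2/2, Watson 2/2, Johansson 1/2, Haddad 2/2, Nakamura 1/3 — all within limits.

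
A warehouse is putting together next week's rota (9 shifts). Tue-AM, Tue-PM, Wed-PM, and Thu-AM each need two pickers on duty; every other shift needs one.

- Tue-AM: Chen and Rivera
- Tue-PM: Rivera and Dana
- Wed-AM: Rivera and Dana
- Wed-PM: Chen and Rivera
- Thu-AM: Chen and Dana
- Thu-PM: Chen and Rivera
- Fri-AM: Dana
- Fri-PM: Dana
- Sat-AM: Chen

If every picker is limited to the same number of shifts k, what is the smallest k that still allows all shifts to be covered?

5

With 3 pickers and 13 worker-slots to fill, someone must work at least ⌈13/3⌉ = 5 shifts, so k ≥ 5.
k = 5 works: Tue-AM→Chen+Rivera, Tue-PM→Rivera+Dana, Wed-AM→Rivera, Wed-PM→Chen+Rivera, Thu-AM→Chen+Dana, Thu-PM→Chen, Fri-AM→Dana, Fri-PM→Dana, Sat-AM→Chen.
Loads: Chen 5, Rivera 4, Dana 4 — all ≤ 5.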